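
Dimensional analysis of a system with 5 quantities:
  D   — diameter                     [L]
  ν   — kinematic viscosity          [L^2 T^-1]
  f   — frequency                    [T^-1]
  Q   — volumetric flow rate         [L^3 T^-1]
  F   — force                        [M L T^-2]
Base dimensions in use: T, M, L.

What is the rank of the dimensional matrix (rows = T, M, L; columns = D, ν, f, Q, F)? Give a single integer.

3

Dimensional matrix (T×M×L by D×ν×f×Q×F):
  T: [ 0 -1 -1 -1 -2]
  M: [ 0  0  0  0  1]
  L: [ 1  2  0  3  1]
Row reduction gives pivot columns D,ν,F; rank = 3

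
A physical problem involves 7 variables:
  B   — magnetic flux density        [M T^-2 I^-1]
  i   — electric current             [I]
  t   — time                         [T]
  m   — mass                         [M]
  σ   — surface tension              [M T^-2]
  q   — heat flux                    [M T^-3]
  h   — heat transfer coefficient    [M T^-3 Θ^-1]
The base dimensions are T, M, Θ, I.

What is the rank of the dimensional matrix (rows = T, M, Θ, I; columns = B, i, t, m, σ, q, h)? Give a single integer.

Write exponents as rows T,M,Θ,I / cols B,i,t,m,σ,q,h:
  T: [-2  0  1  0 -2 -3 -3]
  M: [ 1  0  0  1  1  1  1]
  Θ: [ 0  0  0  0  0  0 -1]
  I: [-1  1  0  0  0  0  0]
Echelon form has 4 nonzero rows (pivots: B,i,t,h)

4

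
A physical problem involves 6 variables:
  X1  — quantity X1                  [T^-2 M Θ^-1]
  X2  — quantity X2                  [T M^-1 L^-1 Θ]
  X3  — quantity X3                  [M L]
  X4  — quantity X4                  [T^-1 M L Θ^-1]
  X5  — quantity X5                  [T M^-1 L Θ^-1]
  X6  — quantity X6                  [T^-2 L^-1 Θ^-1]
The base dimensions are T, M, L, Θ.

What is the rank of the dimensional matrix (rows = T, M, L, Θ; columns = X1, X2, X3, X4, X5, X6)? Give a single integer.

3

Exponent matrix [T,M,L,Θ] × [X1,X2,X3,X4,X5,X6]:
  T: [-2  1  0 -1  1 -2]
  M: [ 1 -1  1  1 -1  0]
  L: [ 0 -1  1  1  1 -1]
  Θ: [-1  1  0 -1 -1 -1]
RREF → pivots at {X1,X2,X3} ⇒ r = 3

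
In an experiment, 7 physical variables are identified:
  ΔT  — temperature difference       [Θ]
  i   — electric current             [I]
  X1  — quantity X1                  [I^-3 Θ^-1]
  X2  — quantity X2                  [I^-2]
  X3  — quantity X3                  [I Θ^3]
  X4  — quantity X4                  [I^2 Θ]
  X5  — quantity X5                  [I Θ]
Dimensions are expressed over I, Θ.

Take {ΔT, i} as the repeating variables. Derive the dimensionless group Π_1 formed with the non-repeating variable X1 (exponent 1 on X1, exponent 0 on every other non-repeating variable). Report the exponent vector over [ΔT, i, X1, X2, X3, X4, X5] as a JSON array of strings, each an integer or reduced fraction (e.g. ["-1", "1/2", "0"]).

Write exponents as rows I,Θ / cols ΔT,i,X1,X2,X3,X4,X5:
  I: [ 0  1 -3 -2  1  2  1]
  Θ: [ 1  0 -1  0  3  1  1]
Echelon form has 2 nonzero rows (pivots: ΔT,i)
Repeat: ΔT,i; free: X1,X2,X3,X4,X5
RREF:
  r0: [   1    0   -1    0    3    1    1]
  r1: [   0    1   -3   -2    1    2    1]
Fix exponent of X1 at 1, X2 at 0, X3 at 0, X4 at 0, X5 at 0; solve each RREF row for its pivot's exponent:
  r0: exp(ΔT) + (-1)·1 = 0 ⇒ exp(ΔT) = 1
  r1: exp(i) + (-3)·1 = 0 ⇒ exp(i) = 3
Π_1 = ΔT · i^3 · X1

["1", "3", "1", "0", "0", "0", "0"]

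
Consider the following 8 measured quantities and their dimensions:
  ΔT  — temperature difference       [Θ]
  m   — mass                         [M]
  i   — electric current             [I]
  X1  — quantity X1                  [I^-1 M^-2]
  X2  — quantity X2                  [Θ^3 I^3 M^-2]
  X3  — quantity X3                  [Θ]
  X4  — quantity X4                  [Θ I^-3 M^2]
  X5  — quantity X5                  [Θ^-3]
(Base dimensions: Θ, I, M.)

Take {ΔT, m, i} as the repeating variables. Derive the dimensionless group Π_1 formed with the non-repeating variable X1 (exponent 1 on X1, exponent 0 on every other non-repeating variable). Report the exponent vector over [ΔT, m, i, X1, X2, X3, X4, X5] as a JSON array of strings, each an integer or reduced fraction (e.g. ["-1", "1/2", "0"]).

Write exponents as rows Θ,I,M / cols ΔT,m,i,X1,X2,X3,X4,X5:
  Θ: [ 1  0  0  0  3  1  1 -3]
  I: [ 0  0  1 -1  3  0 -3  0]
  M: [ 0  1  0 -2 -2  0  2  0]
RREF → pivots at {ΔT,m,i} ⇒ r = 3
Pivot set = {ΔT,m,i}, free = {X1,X2,X3,X4,X5}
RREF:
  r0: [   1    0    0    0    3    1    1   -3]
  r1: [   0    1    0   -2   -2    0    2    0]
  r2: [   0    0    1   -1    3    0   -3    0]
Fix exponent of X1 at 1, X2 at 0, X3 at 0, X4 at 0, X5 at 0; solve each RREF row for its pivot's exponent:
  r0: exp(ΔT) + (0)·1 = 0 ⇒ exp(ΔT) = 0
  r1: exp(m) + (-2)·1 = 0 ⇒ exp(m) = 2
  r2: exp(i) + (-1)·1 = 0 ⇒ exp(i) = 1
Π_1 = m^2 · i · X1

["0", "2", "1", "1", "0", "0", "0", "0"]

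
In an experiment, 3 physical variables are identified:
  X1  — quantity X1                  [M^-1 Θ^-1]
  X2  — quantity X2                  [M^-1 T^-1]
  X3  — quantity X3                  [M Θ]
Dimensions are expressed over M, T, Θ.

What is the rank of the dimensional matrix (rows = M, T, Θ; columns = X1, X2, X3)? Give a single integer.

Exponent matrix [M,T,Θ] × [X1,X2,X3]:
  M: [-1 -1  1]
  T: [ 0 -1  0]
  Θ: [-1  0  1]
Row reduction gives pivot columns X1,X2; rank = 2

2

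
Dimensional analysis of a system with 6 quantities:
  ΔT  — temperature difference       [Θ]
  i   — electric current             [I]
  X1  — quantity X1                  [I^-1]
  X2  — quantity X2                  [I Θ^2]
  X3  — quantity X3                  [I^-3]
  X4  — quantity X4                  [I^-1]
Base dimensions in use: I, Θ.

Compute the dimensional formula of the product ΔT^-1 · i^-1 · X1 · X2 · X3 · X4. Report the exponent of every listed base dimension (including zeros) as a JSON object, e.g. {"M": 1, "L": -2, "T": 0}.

{"I": -5, "Θ": 1}

Write exponents as rows I,Θ / cols ΔT,i,X1,X2,X3,X4:
  I: [ 0  1 -1  1 -3 -1]
  Θ: [ 1  0  0  2  0  0]
  [I]: (-1)·0+(-1)·1+(1)·-1+(1)·1+(1)·-3+(1)·-1 = -5
  [Θ]: (-1)·1+(-1)·0+(1)·0+(1)·2+(1)·0+(1)·0 = 1
⇒ I^-5 Θ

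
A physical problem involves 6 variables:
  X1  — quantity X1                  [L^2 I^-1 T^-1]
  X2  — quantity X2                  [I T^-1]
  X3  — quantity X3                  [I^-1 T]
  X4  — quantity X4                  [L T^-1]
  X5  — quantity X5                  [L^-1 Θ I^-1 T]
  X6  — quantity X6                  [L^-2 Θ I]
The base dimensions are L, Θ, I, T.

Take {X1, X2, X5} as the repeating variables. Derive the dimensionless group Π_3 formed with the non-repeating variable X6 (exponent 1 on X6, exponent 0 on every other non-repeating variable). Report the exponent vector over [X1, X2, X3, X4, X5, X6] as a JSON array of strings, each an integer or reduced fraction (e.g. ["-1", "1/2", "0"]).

["1/2", "-3/2", "0", "0", "-1", "1"]

Exponent matrix [L,Θ,I,T] × [X1,X2,X3,X4,X5,X6]:
  L: [ 2  0  0  1 -1 -2]
  Θ: [ 0  0  0  0  1  1]
  I: [-1  1 -1  0 -1  1]
  T: [-1 -1  1 -1  1  0]
RREF → pivots at {X1,X2,X5} ⇒ r = 3
Pivot set = {X1,X2,X5}, free = {X3,X4,X6}
RREF:
  r0: [   1    0    0  1/2    0 -1/2]
  r1: [   0    1   -1  1/2    0  3/2]
  r2: [   0    0    0    0    1    1]
  r3: [   0    0    0    0    0    0]
Fix exponent of X6 at 1, X3 at 0, X4 at 0; solve each RREF row for its pivot's exponent:
  r0: exp(X1) + (-1/2)·1 = 0 ⇒ exp(X1) = 1/2
  r1: exp(X2) + (3/2)·1 = 0 ⇒ exp(X2) = -3/2
  r2: exp(X5) + (1)·1 = 0 ⇒ exp(X5) = -1
Π_3 = X1^(1/2) · X2^(-3/2) · X5^-1 · X6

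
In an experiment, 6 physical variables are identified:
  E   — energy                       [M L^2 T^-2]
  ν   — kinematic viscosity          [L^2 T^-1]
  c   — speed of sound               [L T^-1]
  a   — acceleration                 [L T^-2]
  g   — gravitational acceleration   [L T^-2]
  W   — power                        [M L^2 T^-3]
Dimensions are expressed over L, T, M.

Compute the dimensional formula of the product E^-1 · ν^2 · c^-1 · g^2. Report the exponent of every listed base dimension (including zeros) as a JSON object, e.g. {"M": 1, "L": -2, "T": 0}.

Write exponents as rows L,T,M / cols E,ν,c,a,g,W:
  L: [ 2  2  1  1  1  2]
  T: [-2 -1 -1 -2 -2 -3]
  M: [ 1  0  0  0  0  1]
  [L]: (-1)·2+(2)·2+(-1)·1+(2)·1 = 3
  [T]: (-1)·-2+(2)·-1+(-1)·-1+(2)·-2 = -3
  [M]: (-1)·1+(2)·0+(-1)·0+(2)·0 = -1
⇒ L^3 T^-3 M^-1

{"L": 3, "T": -3, "M": -1}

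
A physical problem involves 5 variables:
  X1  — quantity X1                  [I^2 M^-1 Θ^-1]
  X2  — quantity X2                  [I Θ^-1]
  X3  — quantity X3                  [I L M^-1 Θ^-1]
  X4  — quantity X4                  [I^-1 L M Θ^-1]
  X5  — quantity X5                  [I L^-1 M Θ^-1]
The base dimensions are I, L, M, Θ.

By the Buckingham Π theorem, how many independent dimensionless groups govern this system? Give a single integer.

Dimensional matrix (I×L×M×Θ by X1×X2×X3×X4×X5):
  I: [ 2  1  1 -1  1]
  L: [ 0  0  1  1 -1]
  M: [-1  0 -1  1  1]
  Θ: [-1 -1 -1 -1 -1]
Echelon form has 3 nonzero rows (pivots: X1,X2,X3)
n=5, r=3 ⇒ 2 dimensionless groups

2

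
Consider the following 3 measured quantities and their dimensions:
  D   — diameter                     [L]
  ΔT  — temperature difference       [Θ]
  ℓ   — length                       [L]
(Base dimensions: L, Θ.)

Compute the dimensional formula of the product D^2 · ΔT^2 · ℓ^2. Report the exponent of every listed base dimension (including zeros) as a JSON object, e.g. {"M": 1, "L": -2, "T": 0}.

Dimensional matrix (L×Θ by D×ΔT×ℓ):
  L: [ 1  0  1]
  Θ: [ 0  1  0]
  [L]: (2)·1+(2)·0+(2)·1 = 4
  [Θ]: (2)·0+(2)·1+(2)·0 = 2
⇒ L^4 Θ^2

{"L": 4, "Θ": 2}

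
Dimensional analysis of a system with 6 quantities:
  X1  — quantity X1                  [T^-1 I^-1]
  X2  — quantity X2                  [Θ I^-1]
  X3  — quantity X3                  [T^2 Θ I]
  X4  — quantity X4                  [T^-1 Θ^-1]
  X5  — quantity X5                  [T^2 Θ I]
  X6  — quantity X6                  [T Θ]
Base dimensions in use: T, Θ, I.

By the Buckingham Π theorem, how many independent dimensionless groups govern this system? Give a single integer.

4

Write exponents as rows T,Θ,I / cols X1,X2,X3,X4,X5,X6:
  T: [-1  0  2 -1  2  1]
  Θ: [ 0  1  1 -1  1  1]
  I: [-1 -1  1  0  1  0]
Row reduction gives pivot columns X1,X2; rank = 2
6 vars − rank 2 = 4 Π groups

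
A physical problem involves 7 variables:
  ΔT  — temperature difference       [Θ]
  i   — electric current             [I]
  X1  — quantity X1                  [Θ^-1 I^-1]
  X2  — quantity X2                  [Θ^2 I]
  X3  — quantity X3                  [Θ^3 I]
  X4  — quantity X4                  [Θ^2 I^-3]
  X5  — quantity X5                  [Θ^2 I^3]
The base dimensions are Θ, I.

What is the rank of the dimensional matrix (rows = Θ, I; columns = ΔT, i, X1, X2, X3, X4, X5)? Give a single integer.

Write exponents as rows Θ,I / cols ΔT,i,X1,X2,X3,X4,X5:
  Θ: [ 1  0 -1  2  3  2  2]
  I: [ 0  1 -1  1  1 -3  3]
Row reduction gives pivot columns ΔT,i; rank = 2

2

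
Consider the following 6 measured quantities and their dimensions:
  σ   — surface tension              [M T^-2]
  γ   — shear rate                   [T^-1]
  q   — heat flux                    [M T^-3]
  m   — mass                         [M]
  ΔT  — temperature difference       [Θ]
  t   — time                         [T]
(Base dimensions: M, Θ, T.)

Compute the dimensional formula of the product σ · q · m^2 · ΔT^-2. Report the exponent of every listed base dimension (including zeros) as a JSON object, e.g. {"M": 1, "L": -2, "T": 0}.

Dimensional matrix (M×Θ×T by σ×γ×q×m×ΔT×t):
  M: [ 1  0  1  1  0  0]
  Θ: [ 0  0  0  0  1  0]
  T: [-2 -1 -3  0  0  1]
  [M]: (1)·1+(1)·1+(2)·1+(-2)·0 = 4
  [Θ]: (1)·0+(1)·0+(2)·0+(-2)·1 = -2
  [T]: (1)·-2+(1)·-3+(2)·0+(-2)·0 = -5
⇒ M^4 Θ^-2 T^-5

{"M": 4, "Θ": -2, "T": -5}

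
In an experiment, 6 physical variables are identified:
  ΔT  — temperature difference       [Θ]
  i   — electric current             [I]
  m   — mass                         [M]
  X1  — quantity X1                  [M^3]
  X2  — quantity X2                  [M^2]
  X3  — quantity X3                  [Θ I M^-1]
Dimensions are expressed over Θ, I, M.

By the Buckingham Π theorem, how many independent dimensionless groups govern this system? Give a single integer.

Write exponents as rows Θ,I,M / cols ΔT,i,m,X1,X2,X3:
  Θ: [ 1  0  0  0  0  1]
  I: [ 0  1  0  0  0  1]
  M: [ 0  0  1  3  2 -1]
RREF → pivots at {ΔT,i,m} ⇒ r = 3
6 vars − rank 3 = 3 Π groups

3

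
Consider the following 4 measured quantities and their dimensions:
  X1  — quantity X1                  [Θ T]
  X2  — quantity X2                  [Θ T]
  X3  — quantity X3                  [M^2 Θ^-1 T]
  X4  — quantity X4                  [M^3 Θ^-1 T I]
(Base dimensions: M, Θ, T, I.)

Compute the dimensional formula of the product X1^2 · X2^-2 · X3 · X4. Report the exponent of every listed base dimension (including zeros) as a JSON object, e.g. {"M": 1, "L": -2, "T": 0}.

{"M": 5, "Θ": -2, "T": 2, "I": 1}

Write exponents as rows M,Θ,T,I / cols X1,X2,X3,X4:
  M: [ 0  0  2  3]
  Θ: [ 1  1 -1 -1]
  T: [ 1  1  1  1]
  I: [ 0  0  0  1]
  [M]: (2)·0+(-2)·0+(1)·2+(1)·3 = 5
  [Θ]: (2)·1+(-2)·1+(1)·-1+(1)·-1 = -2
  [T]: (2)·1+(-2)·1+(1)·1+(1)·1 = 2
  [I]: (2)·0+(-2)·0+(1)·0+(1)·1 = 1
⇒ M^5 Θ^-2 T^2 I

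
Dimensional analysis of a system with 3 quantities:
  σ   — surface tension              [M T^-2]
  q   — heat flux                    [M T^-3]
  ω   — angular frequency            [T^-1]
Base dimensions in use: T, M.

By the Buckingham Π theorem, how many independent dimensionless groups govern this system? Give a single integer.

Dimensional matrix (T×M by σ×q×ω):
  T: [-2 -3 -1]
  M: [ 1  1  0]
Echelon form has 2 nonzero rows (pivots: σ,q)
3 vars − rank 2 = 1 Π group

1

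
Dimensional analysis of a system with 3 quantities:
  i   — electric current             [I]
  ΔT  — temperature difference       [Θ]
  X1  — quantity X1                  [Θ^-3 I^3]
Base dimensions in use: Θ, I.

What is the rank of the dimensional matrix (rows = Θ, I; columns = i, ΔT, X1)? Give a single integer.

Exponent matrix [Θ,I] × [i,ΔT,X1]:
  Θ: [ 0  1 -3]
  I: [ 1  0  3]
Echelon form has 2 nonzero rows (pivots: i,ΔT)

2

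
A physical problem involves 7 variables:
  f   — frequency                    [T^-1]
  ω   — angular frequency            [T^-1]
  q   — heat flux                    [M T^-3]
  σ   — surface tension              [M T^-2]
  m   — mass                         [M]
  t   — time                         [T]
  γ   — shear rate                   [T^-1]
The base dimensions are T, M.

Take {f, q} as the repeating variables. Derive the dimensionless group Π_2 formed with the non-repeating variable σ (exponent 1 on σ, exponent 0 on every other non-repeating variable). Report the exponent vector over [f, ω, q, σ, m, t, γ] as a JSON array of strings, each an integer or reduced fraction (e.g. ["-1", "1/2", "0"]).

Exponent matrix [T,M] × [f,ω,q,σ,m,t,γ]:
  T: [-1 -1 -3 -2  0  1 -1]
  M: [ 0  0  1  1  1  0  0]
Echelon form has 2 nonzero rows (pivots: f,q)
Repeat: f,q; free: ω,σ,m,t,γ
RREF:
  r0: [   1    1    0   -1   -3   -1    1]
  r1: [   0    0    1    1    1    0    0]
Fix exponent of σ at 1, ω at 0, m at 0, t at 0, γ at 0; solve each RREF row for its pivot's exponent:
  r0: exp(f) + (-1)·1 = 0 ⇒ exp(f) = 1
  r1: exp(q) + (1)·1 = 0 ⇒ exp(q) = -1
Π_2 = f · q^-1 · σ

["1", "0", "-1", "1", "0", "0", "0"]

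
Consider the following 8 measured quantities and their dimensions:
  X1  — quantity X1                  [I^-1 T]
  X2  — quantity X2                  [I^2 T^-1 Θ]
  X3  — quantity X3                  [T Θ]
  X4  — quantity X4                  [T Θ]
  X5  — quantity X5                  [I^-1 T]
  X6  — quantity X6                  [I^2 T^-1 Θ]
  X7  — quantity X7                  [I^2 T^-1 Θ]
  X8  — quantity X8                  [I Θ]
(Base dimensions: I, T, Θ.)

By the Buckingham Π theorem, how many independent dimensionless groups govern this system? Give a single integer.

6

Write exponents as rows I,T,Θ / cols X1,X2,X3,X4,X5,X6,X7,X8:
  I: [-1  2  0  0 -1  2  2  1]
  T: [ 1 -1  1  1  1 -1 -1  0]
  Θ: [ 0  1  1  1  0  1  1  1]
Row reduction gives pivot columns X1,X2; rank = 2
8 vars − rank 2 = 6 Π groups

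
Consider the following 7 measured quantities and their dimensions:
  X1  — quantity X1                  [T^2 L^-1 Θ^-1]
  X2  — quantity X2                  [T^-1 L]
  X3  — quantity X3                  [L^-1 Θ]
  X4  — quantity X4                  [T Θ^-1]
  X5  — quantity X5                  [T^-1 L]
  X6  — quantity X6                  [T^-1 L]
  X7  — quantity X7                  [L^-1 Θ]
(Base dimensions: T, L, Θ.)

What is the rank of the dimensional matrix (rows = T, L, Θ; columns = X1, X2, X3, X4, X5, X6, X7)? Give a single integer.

2

Dimensional matrix (T×L×Θ by X1×X2×X3×X4×X5×X6×X7):
  T: [ 2 -1  0  1 -1 -1  0]
  L: [-1  1 -1  0  1  1 -1]
  Θ: [-1  0  1 -1  0  0  1]
Echelon form has 2 nonzero rows (pivots: X1,X2)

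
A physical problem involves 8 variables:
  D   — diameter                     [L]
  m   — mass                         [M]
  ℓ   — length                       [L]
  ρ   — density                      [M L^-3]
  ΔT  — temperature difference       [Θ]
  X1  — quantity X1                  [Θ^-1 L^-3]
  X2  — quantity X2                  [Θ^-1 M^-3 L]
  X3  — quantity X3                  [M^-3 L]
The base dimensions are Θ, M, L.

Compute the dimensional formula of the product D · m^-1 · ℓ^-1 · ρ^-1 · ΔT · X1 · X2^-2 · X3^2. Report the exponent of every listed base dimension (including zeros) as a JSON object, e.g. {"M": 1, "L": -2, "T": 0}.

{"Θ": 2, "M": -2, "L": 0}

Write exponents as rows Θ,M,L / cols D,m,ℓ,ρ,ΔT,X1,X2,X3:
  Θ: [ 0  0  0  0  1 -1 -1  0]
  M: [ 0  1  0  1  0  0 -3 -3]
  L: [ 1  0  1 -3  0 -3  1  1]
  [Θ]: (1)·0+(-1)·0+(-1)·0+(-1)·0+(1)·1+(1)·-1+(-2)·-1+(2)·0 = 2
  [M]: (1)·0+(-1)·1+(-1)·0+(-1)·1+(1)·0+(1)·0+(-2)·-3+(2)·-3 = -2
  [L]: (1)·1+(-1)·0+(-1)·1+(-1)·-3+(1)·0+(1)·-3+(-2)·1+(2)·1 = 0
⇒ Θ^2 M^-2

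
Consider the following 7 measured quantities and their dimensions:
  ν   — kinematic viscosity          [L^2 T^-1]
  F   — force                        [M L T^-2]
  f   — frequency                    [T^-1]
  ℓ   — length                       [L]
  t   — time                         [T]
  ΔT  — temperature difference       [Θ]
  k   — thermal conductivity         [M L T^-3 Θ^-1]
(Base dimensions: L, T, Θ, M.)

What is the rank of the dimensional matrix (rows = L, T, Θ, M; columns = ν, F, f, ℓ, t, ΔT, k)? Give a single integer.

Write exponents as rows L,T,Θ,M / cols ν,F,f,ℓ,t,ΔT,k:
  L: [ 2  1  0  1  0  0  1]
  T: [-1 -2 -1  0  1  0 -3]
  Θ: [ 0  0  0  0  0  1 -1]
  M: [ 0  1  0  0  0  0  1]
Echelon form has 4 nonzero rows (pivots: ν,F,f,ΔT)

4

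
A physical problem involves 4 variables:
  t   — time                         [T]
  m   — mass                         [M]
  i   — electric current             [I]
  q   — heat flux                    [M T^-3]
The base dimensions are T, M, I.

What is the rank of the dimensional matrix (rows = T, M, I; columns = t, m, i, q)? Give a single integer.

Write exponents as rows T,M,I / cols t,m,i,q:
  T: [ 1  0  0 -3]
  M: [ 0  1  0  1]
  I: [ 0  0  1  0]
Echelon form has 3 nonzero rows (pivots: t,m,i)

3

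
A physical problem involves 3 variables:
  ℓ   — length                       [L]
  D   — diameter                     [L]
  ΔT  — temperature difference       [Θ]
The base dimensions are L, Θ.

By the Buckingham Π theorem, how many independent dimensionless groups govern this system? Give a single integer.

Dimensional matrix (L×Θ by ℓ×D×ΔT):
  L: [ 1  1  0]
  Θ: [ 0  0  1]
Row reduction gives pivot columns ℓ,ΔT; rank = 2
n=3, r=2 ⇒ 1 dimensionless group

1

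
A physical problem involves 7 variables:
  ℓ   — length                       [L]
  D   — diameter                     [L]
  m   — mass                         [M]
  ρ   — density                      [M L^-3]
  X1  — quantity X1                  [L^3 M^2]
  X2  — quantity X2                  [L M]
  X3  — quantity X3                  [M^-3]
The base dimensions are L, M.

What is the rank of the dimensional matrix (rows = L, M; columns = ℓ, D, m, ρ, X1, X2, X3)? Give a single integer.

2

Write exponents as rows L,M / cols ℓ,D,m,ρ,X1,X2,X3:
  L: [ 1  1  0 -3  3  1  0]
  M: [ 0  0  1  1  2  1 -3]
Echelon form has 2 nonzero rows (pivots: ℓ,m)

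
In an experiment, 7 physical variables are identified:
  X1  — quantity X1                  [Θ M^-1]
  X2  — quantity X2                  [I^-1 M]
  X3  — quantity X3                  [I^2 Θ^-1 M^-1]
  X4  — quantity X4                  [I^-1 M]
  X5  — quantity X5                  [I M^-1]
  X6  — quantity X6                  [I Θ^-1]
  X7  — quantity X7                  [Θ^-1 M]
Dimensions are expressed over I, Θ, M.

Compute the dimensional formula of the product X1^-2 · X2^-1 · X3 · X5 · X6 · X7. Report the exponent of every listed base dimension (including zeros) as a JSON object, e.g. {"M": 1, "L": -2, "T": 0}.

{"I": 5, "Θ": -5, "M": 0}

Exponent matrix [I,Θ,M] × [X1,X2,X3,X4,X5,X6,X7]:
  I: [ 0 -1  2 -1  1  1  0]
  Θ: [ 1  0 -1  0  0 -1 -1]
  M: [-1  1 -1  1 -1  0  1]
  [I]: (-2)·0+(-1)·-1+(1)·2+(1)·1+(1)·1+(1)·0 = 5
  [Θ]: (-2)·1+(-1)·0+(1)·-1+(1)·0+(1)·-1+(1)·-1 = -5
  [M]: (-2)·-1+(-1)·1+(1)·-1+(1)·-1+(1)·0+(1)·1 = 0
⇒ I^5 Θ^-5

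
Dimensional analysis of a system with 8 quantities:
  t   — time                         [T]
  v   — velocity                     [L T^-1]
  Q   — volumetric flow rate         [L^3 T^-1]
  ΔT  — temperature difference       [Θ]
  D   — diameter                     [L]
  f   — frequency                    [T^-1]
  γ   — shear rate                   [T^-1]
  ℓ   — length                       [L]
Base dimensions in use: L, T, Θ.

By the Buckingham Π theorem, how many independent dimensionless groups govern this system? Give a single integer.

Write exponents as rows L,T,Θ / cols t,v,Q,ΔT,D,f,γ,ℓ:
  L: [ 0  1  3  0  1  0  0  1]
  T: [ 1 -1 -1  0  0 -1 -1  0]
  Θ: [ 0  0  0  1  0  0  0  0]
Row reduction gives pivot columns t,v,ΔT; rank = 3
n=8, r=3 ⇒ 5 dimensionless groups

5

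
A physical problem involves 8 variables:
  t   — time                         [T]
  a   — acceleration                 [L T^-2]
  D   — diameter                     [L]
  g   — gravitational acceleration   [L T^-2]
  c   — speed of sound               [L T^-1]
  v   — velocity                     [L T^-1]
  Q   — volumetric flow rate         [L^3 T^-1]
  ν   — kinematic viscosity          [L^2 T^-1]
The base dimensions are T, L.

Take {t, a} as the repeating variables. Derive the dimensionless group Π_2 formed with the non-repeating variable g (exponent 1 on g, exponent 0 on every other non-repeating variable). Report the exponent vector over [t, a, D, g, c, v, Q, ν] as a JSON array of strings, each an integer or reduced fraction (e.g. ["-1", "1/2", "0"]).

["0", "-1", "0", "1", "0", "0", "0", "0"]

Dimensional matrix (T×L by t×a×D×g×c×v×Q×ν):
  T: [ 1 -2  0 -2 -1 -1 -1 -1]
  L: [ 0  1  1  1  1  1  3  2]
RREF → pivots at {t,a} ⇒ r = 2
Pivot set = {t,a}, free = {D,g,c,v,Q,ν}
RREF:
  r0: [   1    0    2    0    1    1    5    3]
  r1: [   0    1    1    1    1    1    3    2]
Fix exponent of g at 1, D at 0, c at 0, v at 0, Q at 0, ν at 0; solve each RREF row for its pivot's exponent:
  r0: exp(t) + (0)·1 = 0 ⇒ exp(t) = 0
  r1: exp(a) + (1)·1 = 0 ⇒ exp(a) = -1
Π_2 = a^-1 · g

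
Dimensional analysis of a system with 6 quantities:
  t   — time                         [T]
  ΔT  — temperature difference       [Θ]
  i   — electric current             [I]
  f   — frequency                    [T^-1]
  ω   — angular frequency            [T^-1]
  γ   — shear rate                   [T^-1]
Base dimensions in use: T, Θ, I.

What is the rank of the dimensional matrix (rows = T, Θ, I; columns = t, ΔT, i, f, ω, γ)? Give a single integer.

3

Dimensional matrix (T×Θ×I by t×ΔT×i×f×ω×γ):
  T: [ 1  0  0 -1 -1 -1]
  Θ: [ 0  1  0  0  0  0]
  I: [ 0  0  1  0  0  0]
Echelon form has 3 nonzero rows (pivots: t,ΔT,i)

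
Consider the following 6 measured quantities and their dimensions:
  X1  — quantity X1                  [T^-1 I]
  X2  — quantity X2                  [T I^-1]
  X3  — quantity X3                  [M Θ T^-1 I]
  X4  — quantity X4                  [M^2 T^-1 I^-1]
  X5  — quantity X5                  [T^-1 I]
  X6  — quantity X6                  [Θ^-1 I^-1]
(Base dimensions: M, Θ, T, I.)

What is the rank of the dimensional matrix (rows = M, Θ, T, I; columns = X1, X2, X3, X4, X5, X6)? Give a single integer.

Exponent matrix [M,Θ,T,I] × [X1,X2,X3,X4,X5,X6]:
  M: [ 0  0  1  2  0  0]
  Θ: [ 0  0  1  0  0 -1]
  T: [-1  1 -1 -1 -1  0]
  I: [ 1 -1  1 -1  1 -1]
RREF → pivots at {X1,X3,X4} ⇒ r = 3

3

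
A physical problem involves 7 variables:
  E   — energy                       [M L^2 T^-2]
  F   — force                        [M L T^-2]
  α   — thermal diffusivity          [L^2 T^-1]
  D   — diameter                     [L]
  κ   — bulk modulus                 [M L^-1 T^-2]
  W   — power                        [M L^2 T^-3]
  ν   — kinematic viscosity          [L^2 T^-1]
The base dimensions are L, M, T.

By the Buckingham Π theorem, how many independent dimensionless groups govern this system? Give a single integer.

Write exponents as rows L,M,T / cols E,F,α,D,κ,W,ν:
  L: [ 2  1  2  1 -1  2  2]
  M: [ 1  1  0  0  1  1  0]
  T: [-2 -2 -1  0 -2 -3 -1]
Echelon form has 3 nonzero rows (pivots: E,F,α)
7 vars − rank 3 = 4 Π groups

4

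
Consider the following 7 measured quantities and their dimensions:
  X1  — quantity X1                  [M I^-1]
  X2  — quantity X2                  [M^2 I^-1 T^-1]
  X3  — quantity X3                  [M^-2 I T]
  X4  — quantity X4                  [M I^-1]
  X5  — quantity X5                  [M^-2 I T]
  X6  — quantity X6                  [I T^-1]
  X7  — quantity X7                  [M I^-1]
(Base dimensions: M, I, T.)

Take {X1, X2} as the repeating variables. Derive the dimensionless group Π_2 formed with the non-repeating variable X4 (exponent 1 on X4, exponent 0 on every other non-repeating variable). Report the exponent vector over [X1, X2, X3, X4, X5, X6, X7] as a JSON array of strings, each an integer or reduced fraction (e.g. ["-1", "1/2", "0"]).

["-1", "0", "0", "1", "0", "0", "0"]

Exponent matrix [M,I,T] × [X1,X2,X3,X4,X5,X6,X7]:
  M: [ 1  2 -2  1 -2  0  1]
  I: [-1 -1  1 -1  1  1 -1]
  T: [ 0 -1  1  0  1 -1  0]
Echelon form has 2 nonzero rows (pivots: X1,X2)
Repeat: X1,X2; free: X3,X4,X5,X6,X7
RREF:
  r0: [   1    0    0    1    0   -2    1]
  r1: [   0    1   -1    0   -1    1    0]
  r2: [   0    0    0    0    0    0    0]
Fix exponent of X4 at 1, X3 at 0, X5 at 0, X6 at 0, X7 at 0; solve each RREF row for its pivot's exponent:
  r0: exp(X1) + (1)·1 = 0 ⇒ exp(X1) = -1
  r1: exp(X2) + (0)·1 = 0 ⇒ exp(X2) = 0
Π_2 = X1^-1 · X4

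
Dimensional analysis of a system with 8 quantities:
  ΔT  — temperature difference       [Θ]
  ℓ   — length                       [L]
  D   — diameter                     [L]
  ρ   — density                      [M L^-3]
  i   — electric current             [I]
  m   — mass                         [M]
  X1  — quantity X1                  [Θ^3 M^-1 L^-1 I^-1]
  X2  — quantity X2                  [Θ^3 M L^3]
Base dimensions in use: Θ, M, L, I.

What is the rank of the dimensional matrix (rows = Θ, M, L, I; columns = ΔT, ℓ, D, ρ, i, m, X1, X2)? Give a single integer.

4

Exponent matrix [Θ,M,L,I] × [ΔT,ℓ,D,ρ,i,m,X1,X2]:
  Θ: [ 1  0  0  0  0  0  3  3]
  M: [ 0  0  0  1  0  1 -1  1]
  L: [ 0  1  1 -3  0  0 -1  3]
  I: [ 0  0  0  0  1  0 -1  0]
Row reduction gives pivot columns ΔT,ℓ,ρ,i; rank = 4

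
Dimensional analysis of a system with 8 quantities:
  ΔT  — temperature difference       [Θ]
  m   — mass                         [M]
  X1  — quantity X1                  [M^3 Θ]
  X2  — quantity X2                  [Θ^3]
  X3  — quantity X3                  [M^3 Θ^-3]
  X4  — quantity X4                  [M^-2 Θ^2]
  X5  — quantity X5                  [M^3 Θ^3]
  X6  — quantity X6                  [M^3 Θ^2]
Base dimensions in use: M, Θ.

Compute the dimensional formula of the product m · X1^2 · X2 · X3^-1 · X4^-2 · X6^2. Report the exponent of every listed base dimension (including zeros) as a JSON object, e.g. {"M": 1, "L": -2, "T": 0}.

Exponent matrix [M,Θ] × [ΔT,m,X1,X2,X3,X4,X5,X6]:
  M: [ 0  1  3  0  3 -2  3  3]
  Θ: [ 1  0  1  3 -3  2  3  2]
  [M]: (1)·1+(2)·3+(1)·0+(-1)·3+(-2)·-2+(2)·3 = 14
  [Θ]: (1)·0+(2)·1+(1)·3+(-1)·-3+(-2)·2+(2)·2 = 8
⇒ M^14 Θ^8

{"M": 14, "Θ": 8}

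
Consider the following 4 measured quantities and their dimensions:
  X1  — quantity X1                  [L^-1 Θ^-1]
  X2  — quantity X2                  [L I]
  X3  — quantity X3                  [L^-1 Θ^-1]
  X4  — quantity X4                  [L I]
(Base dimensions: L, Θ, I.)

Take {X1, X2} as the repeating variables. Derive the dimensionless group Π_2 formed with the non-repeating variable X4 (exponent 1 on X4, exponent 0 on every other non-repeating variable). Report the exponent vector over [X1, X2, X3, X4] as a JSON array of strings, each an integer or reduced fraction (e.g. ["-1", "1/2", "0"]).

["0", "-1", "0", "1"]

Exponent matrix [L,Θ,I] × [X1,X2,X3,X4]:
  L: [-1  1 -1  1]
  Θ: [-1  0 -1  0]
  I: [ 0  1  0  1]
Row reduction gives pivot columns X1,X2; rank = 2
Pivot set = {X1,X2}, free = {X3,X4}
RREF:
  r0: [   1    0    1    0]
  r1: [   0    1    0    1]
  r2: [   0    0    0    0]
Fix exponent of X4 at 1, X3 at 0; solve each RREF row for its pivot's exponent:
  r0: exp(X1) + (0)·1 = 0 ⇒ exp(X1) = 0
  r1: exp(X2) + (1)·1 = 0 ⇒ exp(X2) = -1
Π_2 = X2^-1 · X4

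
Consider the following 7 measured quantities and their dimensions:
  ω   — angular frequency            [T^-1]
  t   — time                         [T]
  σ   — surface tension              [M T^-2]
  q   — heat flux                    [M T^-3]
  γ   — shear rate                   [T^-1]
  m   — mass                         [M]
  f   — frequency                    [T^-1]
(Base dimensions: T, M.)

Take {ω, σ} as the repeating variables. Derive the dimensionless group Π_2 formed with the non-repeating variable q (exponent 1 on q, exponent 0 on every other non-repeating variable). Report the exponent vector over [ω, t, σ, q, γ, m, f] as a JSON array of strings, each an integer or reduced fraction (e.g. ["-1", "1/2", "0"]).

Dimensional matrix (T×M by ω×t×σ×q×γ×m×f):
  T: [-1  1 -2 -3 -1  0 -1]
  M: [ 0  0  1  1  0  1  0]
RREF → pivots at {ω,σ} ⇒ r = 2
Repeat: ω,σ; free: t,q,γ,m,f
RREF:
  r0: [   1   -1    0    1    1   -2    1]
  r1: [   0    0    1    1    0    1    0]
Fix exponent of q at 1, t at 0, γ at 0, m at 0, f at 0; solve each RREF row for its pivot's exponent:
  r0: exp(ω) + (1)·1 = 0 ⇒ exp(ω) = -1
  r1: exp(σ) + (1)·1 = 0 ⇒ exp(σ) = -1
Π_2 = ω^-1 · σ^-1 · q

["-1", "0", "-1", "1", "0", "0", "0"]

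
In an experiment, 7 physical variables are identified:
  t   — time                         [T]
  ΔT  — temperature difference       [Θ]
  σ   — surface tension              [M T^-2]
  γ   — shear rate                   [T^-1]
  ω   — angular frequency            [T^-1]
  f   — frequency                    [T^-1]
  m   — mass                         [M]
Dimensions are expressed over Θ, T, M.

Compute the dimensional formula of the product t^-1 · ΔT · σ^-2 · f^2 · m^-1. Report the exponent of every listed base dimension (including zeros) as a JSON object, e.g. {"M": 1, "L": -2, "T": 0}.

Exponent matrix [Θ,T,M] × [t,ΔT,σ,γ,ω,f,m]:
  Θ: [ 0  1  0  0  0  0  0]
  T: [ 1  0 -2 -1 -1 -1  0]
  M: [ 0  0  1  0  0  0  1]
  [Θ]: (-1)·0+(1)·1+(-2)·0+(2)·0+(-1)·0 = 1
  [T]: (-1)·1+(1)·0+(-2)·-2+(2)·-1+(-1)·0 = 1
  [M]: (-1)·0+(1)·0+(-2)·1+(2)·0+(-1)·1 = -3
⇒ Θ T M^-3

{"Θ": 1, "T": 1, "M": -3}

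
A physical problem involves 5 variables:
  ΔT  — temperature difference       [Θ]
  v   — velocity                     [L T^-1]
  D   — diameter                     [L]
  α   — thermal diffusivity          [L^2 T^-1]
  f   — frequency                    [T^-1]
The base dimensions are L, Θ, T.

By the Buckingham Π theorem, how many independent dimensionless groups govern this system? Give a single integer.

2

Write exponents as rows L,Θ,T / cols ΔT,v,D,α,f:
  L: [ 0  1  1  2  0]
  Θ: [ 1  0  0  0  0]
  T: [ 0 -1  0 -1 -1]
RREF → pivots at {ΔT,v,D} ⇒ r = 3
5 vars − rank 3 = 2 Π groups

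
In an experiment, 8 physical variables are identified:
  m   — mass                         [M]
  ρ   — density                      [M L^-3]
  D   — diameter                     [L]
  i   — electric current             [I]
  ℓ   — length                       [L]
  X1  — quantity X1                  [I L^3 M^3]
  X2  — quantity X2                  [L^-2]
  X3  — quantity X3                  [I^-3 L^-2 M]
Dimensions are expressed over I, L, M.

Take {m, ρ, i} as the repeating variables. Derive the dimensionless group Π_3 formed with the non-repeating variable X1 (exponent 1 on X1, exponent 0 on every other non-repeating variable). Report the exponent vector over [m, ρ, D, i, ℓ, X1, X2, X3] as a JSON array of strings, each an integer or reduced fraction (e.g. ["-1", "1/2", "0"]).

Dimensional matrix (I×L×M by m×ρ×D×i×ℓ×X1×X2×X3):
  I: [ 0  0  0  1  0  1  0 -3]
  L: [ 0 -3  1  0  1  3 -2 -2]
  M: [ 1  1  0  0  0  3  0  1]
RREF → pivots at {m,ρ,i} ⇒ r = 3
Repeat: m,ρ,i; free: D,ℓ,X1,X2,X3
RREF:
  r0: [   1    0  1/3    0  1/3    4 -2/3  1/3]
  r1: [   0    1 -1/3    0 -1/3   -1  2/3  2/3]
  r2: [   0    0    0    1    0    1    0   -3]
Fix exponent of X1 at 1, D at 0, ℓ at 0, X2 at 0, X3 at 0; solve each RREF row for its pivot's exponent:
  r0: exp(m) + (4)·1 = 0 ⇒ exp(m) = -4
  r1: exp(ρ) + (-1)·1 = 0 ⇒ exp(ρ) = 1
  r2: exp(i) + (1)·1 = 0 ⇒ exp(i) = -1
Π_3 = m^-4 · ρ · i^-1 · X1

["-4", "1", "0", "-1", "0", "1", "0", "0"]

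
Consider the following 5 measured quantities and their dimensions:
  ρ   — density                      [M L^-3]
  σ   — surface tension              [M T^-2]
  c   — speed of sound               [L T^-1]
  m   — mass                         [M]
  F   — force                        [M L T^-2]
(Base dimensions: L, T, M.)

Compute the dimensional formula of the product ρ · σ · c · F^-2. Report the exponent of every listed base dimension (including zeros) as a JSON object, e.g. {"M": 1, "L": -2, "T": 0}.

{"L": -4, "T": 1, "M": 0}

Exponent matrix [L,T,M] × [ρ,σ,c,m,F]:
  L: [-3  0  1  0  1]
  T: [ 0 -2 -1  0 -2]
  M: [ 1  1  0  1  1]
  [L]: (1)·-3+(1)·0+(1)·1+(-2)·1 = -4
  [T]: (1)·0+(1)·-2+(1)·-1+(-2)·-2 = 1
  [M]: (1)·1+(1)·1+(1)·0+(-2)·1 = 0
⇒ L^-4 T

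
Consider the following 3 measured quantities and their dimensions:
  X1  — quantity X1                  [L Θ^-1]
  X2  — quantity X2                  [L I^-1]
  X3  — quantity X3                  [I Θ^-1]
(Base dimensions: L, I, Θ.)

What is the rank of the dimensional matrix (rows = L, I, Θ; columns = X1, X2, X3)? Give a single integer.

2

Dimensional matrix (L×I×Θ by X1×X2×X3):
  L: [ 1  1  0]
  I: [ 0 -1  1]
  Θ: [-1  0 -1]
Row reduction gives pivot columns X1,X2; rank = 2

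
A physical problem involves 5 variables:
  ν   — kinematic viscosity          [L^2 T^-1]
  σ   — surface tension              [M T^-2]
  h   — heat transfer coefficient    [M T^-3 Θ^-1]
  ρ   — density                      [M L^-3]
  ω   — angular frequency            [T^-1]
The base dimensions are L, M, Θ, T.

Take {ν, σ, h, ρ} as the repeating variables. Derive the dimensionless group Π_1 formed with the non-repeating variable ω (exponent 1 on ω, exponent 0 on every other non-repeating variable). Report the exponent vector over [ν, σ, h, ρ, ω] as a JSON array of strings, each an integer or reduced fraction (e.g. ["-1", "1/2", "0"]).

["3", "-2", "0", "2", "1"]

Dimensional matrix (L×M×Θ×T by ν×σ×h×ρ×ω):
  L: [ 2  0  0 -3  0]
  M: [ 0  1  1  1  0]
  Θ: [ 0  0 -1  0  0]
  T: [-1 -2 -3  0 -1]
Row reduction gives pivot columns ν,σ,h,ρ; rank = 4
Pivot set = {ν,σ,h,ρ}, free = {ω}
RREF:
  r0: [   1    0    0    0   -3]
  r1: [   0    1    0    0    2]
  r2: [   0    0    1    0    0]
  r3: [   0    0    0    1   -2]
Fix exponent of ω at 1; solve each RREF row for its pivot's exponent:
  r0: exp(ν) + (-3)·1 = 0 ⇒ exp(ν) = 3
  r1: exp(σ) + (2)·1 = 0 ⇒ exp(σ) = -2
  r2: exp(h) + (0)·1 = 0 ⇒ exp(h) = 0
  r3: exp(ρ) + (-2)·1 = 0 ⇒ exp(ρ) = 2
Π_1 = ν^3 · σ^-2 · ρ^2 · ω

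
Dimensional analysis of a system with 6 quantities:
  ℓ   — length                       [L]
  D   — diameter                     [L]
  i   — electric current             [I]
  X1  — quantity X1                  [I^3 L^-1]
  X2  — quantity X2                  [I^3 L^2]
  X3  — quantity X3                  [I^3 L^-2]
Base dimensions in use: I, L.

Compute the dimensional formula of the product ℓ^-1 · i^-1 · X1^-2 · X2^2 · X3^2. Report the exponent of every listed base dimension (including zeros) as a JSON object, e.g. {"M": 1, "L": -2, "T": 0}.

Write exponents as rows I,L / cols ℓ,D,i,X1,X2,X3:
  I: [ 0  0  1  3  3  3]
  L: [ 1  1  0 -1  2 -2]
  [I]: (-1)·0+(-1)·1+(-2)·3+(2)·3+(2)·3 = 5
  [L]: (-1)·1+(-1)·0+(-2)·-1+(2)·2+(2)·-2 = 1
⇒ I^5 L

{"I": 5, "L": 1}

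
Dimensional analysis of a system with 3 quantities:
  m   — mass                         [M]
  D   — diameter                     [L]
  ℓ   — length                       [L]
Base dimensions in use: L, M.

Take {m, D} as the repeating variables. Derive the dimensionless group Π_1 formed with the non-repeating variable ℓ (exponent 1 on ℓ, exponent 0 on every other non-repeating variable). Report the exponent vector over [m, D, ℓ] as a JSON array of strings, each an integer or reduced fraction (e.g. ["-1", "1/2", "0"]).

["0", "-1", "1"]

Dimensional matrix (L×M by m×D×ℓ):
  L: [ 0  1  1]
  M: [ 1  0  0]
Row reduction gives pivot columns m,D; rank = 2
Repeat: m,D; free: ℓ
RREF:
  r0: [   1    0    0]
  r1: [   0    1    1]
Fix exponent of ℓ at 1; solve each RREF row for its pivot's exponent:
  r0: exp(m) + (0)·1 = 0 ⇒ exp(m) = 0
  r1: exp(D) + (1)·1 = 0 ⇒ exp(D) = -1
Π_1 = D^-1 · ℓ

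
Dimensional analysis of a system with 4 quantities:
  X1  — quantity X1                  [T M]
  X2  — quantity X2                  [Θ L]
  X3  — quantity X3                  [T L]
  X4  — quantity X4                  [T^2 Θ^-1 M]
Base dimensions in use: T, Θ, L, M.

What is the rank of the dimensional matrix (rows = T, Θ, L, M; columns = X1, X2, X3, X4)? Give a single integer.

3

Exponent matrix [T,Θ,L,M] × [X1,X2,X3,X4]:
  T: [ 1  0  1  2]
  Θ: [ 0  1  0 -1]
  L: [ 0  1  1  0]
  M: [ 1  0  0  1]
RREF → pivots at {X1,X2,X3} ⇒ r = 3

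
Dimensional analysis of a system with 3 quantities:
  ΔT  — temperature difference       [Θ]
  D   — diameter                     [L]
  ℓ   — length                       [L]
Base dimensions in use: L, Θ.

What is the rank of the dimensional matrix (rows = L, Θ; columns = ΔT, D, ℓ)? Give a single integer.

2

Dimensional matrix (L×Θ by ΔT×D×ℓ):
  L: [ 0  1  1]
  Θ: [ 1  0  0]
Row reduction gives pivot columns ΔT,D; rank = 2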